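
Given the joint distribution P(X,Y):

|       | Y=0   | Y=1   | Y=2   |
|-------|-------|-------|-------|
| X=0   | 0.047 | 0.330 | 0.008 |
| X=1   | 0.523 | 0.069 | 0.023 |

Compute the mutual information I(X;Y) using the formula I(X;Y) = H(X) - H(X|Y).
0.4367 bits

I(X;Y) = H(X) - H(X|Y)

Marginal of X (row sums):
  P(X=0) = 0.047 + 0.330 + 0.008 = 0.385
  P(X=1) = 0.523 + 0.069 + 0.023 = 0.615
H(X) = -[0.385·log₂(0.385) + 0.615·log₂(0.615)]
  = 0.5302 + 0.4313 = 0.9615 bits

Marginal of Y (column sums):
  P(Y=0) = 0.047 + 0.523 = 0.570
  P(Y=1) = 0.330 + 0.069 = 0.399
  P(Y=2) = 0.008 + 0.023 = 0.031
H(X|Y) = Σ_y P(y)·H(X|Y=y):
  Y=0: P(Y=0) = 0.570, P(X|Y=0) = (47/570, 523/570) → H(X|Y=0) = 0.4108
  Y=1: P(Y=1) = 0.399, P(X|Y=1) = (110/133, 23/133) → H(X|Y=1) = 0.6644
  Y=2: P(Y=2) = 0.031, P(X|Y=2) = (8/31, 23/31) → H(X|Y=2) = 0.8238
H(X|Y) = 0.570·0.4108 + 0.399·0.6644 + 0.031·0.8238 = 0.5248 bits

I(X;Y) = H(X) - H(X|Y) = 0.9615 - 0.5248 = 0.4367 bits

Cross-check via I(X;Y) = H(X) + H(Y) - H(X,Y): computing H(Y) from the column sums and H(X,Y) from the 6 cells in the same way gives H(Y) = 1.1465 bits and H(X,Y) = 1.6713 bits, so
I(X;Y) = 0.9615 + 1.1465 - 1.6713 = 0.4367 bits ✓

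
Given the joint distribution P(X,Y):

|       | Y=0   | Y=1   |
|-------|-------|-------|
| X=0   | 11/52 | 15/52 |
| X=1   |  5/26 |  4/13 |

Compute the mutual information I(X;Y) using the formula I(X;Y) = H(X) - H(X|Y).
0.0011 bits

I(X;Y) = H(X) - H(X|Y)

Marginal of X (row sums):
  P(X=0) = 11/52 + 15/52 = 1/2
  P(X=1) = 5/26 + 4/13 = 1/2
H(X) = -[(1/2)·log₂(1/2) + (1/2)·log₂(1/2)]
  = 0.50000 + 0.50000 = 1.00000 bits

Marginal of Y (column sums):
  P(Y=0) = 11/52 + 5/26 = 21/52
  P(Y=1) = 15/52 + 4/13 = 31/52
H(X|Y) = Σ_y P(y)·H(X|Y=y):
  Y=0: P(Y=0) = 21/52, P(X|Y=0) = (11/21, 10/21) → H(X|Y=0) = 0.99836
  Y=1: P(Y=1) = 31/52, P(X|Y=1) = (15/31, 16/31) → H(X|Y=1) = 0.99925
H(X|Y) = (21/52)·0.99836 + (31/52)·0.99925 = 0.99889 bits

I(X;Y) = H(X) - H(X|Y) = 1.00000 - 0.99889 = 0.0011 bits

Cross-check via I(X;Y) = H(X) + H(Y) - H(X,Y): computing H(Y) from the column sums and H(X,Y) from the 4 cells in the same way gives H(Y) = 0.97316 bits and H(X,Y) = 1.97205 bits, so
I(X;Y) = 1.00000 + 0.97316 - 1.97205 = 0.0011 bits ✓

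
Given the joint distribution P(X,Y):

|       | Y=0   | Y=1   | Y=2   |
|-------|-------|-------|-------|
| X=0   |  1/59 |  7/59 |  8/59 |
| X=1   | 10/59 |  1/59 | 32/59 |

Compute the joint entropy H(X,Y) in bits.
1.8679 bits

H(X,Y) = -Σ_{x,y} P(x,y) log₂ P(x,y). Per-cell terms -P(x,y)·log₂P(x,y):
  X=0: 0.0997, 0.3649, 0.3909
  X=1: 0.4340, 0.0997, 0.4787
Sum of the 6 terms: H(X,Y) = 1.8679 bits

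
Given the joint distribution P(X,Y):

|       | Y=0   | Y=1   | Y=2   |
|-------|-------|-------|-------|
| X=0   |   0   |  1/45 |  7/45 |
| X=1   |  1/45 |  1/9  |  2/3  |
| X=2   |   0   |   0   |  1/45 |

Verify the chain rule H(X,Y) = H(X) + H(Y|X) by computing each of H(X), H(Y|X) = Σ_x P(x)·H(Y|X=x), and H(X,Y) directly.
H(X) = 0.8226 bits, H(Y|X) = 0.7033 bits, H(X,Y) = 1.5259 bits

Marginal of X (row sums):
  P(X=0) = 0 + 1/45 + 7/45 = 8/45
  P(X=1) = 1/45 + 1/9 + 2/3 = 4/5
  P(X=2) = 0 + 0 + 1/45 = 1/45
H(X) = -[(8/45)·log₂(8/45) + (4/5)·log₂(4/5) + (1/45)·log₂(1/45)]
  = 0.44300 + 0.25754 + 0.12204 = 0.8226 bits

H(Y|X) = Σ_x P(x)·H(Y|X=x):
  X=0: P(X=0) = 8/45, P(Y|X=0) = (0, 1/8, 7/8) → H(Y|X=0) = 0.54356
  X=1: P(X=1) = 4/5, P(Y|X=1) = (1/36, 5/36, 5/6) → H(Y|X=1) = 0.75836
  X=2: P(X=2) = 1/45, P(Y|X=2) = (0, 0, 1) → H(Y|X=2) = 0.00000
H(Y|X) = (8/45)·0.54356 + (4/5)·0.75836 + (1/45)·0.00000 = 0.7033 bits

H(X,Y) = -Σ_{x,y} P(x,y) log₂ P(x,y). Per-cell terms -P(x,y)·log₂P(x,y):
  X=0: 0.00000, 0.12204, 0.41759
  X=1: 0.12204, 0.35221, 0.38998
  X=2: 0.00000, 0.00000, 0.12204
  (cells with P = 0 contribute 0)
Sum of the 9 terms: H(X,Y) = 1.5259 bits

Chain rule check:
  H(X) + H(Y|X) = 0.8226 + 0.7033 = 1.5259 bits
  H(X,Y) = 1.5259 bits
✓ Chain rule verified.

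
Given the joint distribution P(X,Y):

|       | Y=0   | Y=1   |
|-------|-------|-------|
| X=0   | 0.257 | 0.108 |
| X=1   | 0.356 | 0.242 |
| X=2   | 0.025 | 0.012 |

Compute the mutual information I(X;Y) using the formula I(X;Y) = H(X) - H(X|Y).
0.0087 bits

I(X;Y) = H(X) - H(X|Y)

Marginal of X (row sums):
  P(X=0) = 0.257 + 0.108 = 0.365
  P(X=1) = 0.356 + 0.242 = 0.598
  P(X=2) = 0.025 + 0.012 = 0.037
H(X) = -[0.365·log₂(0.365) + 0.598·log₂(0.598) + 0.037·log₂(0.037)]
  = 0.530722 + 0.443586 + 0.175984 = 1.150292 bits

Marginal of Y (column sums):
  P(Y=0) = 0.257 + 0.356 + 0.025 = 0.638
  P(Y=1) = 0.108 + 0.242 + 0.012 = 0.362
H(X|Y) = Σ_y P(y)·H(X|Y=y):
  Y=0: P(Y=0) = 0.638, P(X|Y=0) = (257/638, 178/319, 25/638) → H(X|Y=0) = 1.181201
  Y=1: P(Y=1) = 0.362, P(X|Y=1) = (54/181, 121/181, 6/181) → H(X|Y=1) = 1.071911
H(X|Y) = 0.638·1.181201 + 0.362·1.071911 = 1.141638 bits

I(X;Y) = H(X) - H(X|Y) = 1.150292 - 1.141638 = 0.0087 bits

Cross-check via I(X;Y) = H(X) + H(Y) - H(X,Y): computing H(Y) from the column sums and H(X,Y) from the 6 cells in the same way gives H(Y) = 0.944331 bits and H(X,Y) = 2.085969 bits, so
I(X;Y) = 1.150292 + 0.944331 - 2.085969 = 0.0087 bits ✓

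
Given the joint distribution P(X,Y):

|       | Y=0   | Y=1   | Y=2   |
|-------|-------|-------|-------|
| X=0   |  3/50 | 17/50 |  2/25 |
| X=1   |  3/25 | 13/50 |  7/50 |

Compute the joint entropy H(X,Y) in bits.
2.3337 bits

H(X,Y) = -Σ_{x,y} P(x,y) log₂ P(x,y). Per-cell terms -P(x,y)·log₂P(x,y):
  X=0: 0.2435, 0.5292, 0.2915
  X=1: 0.3671, 0.5053, 0.3971
Sum of the 6 terms: H(X,Y) = 2.3337 bits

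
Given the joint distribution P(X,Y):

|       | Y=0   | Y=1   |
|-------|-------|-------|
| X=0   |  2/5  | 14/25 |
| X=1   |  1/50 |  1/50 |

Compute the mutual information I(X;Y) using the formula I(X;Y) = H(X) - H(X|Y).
0.0008 bits

I(X;Y) = H(X) - H(X|Y)

Marginal of X (row sums):
  P(X=0) = 2/5 + 14/25 = 24/25
  P(X=1) = 1/50 + 1/50 = 1/25
H(X) = -[(24/25)·log₂(24/25) + (1/25)·log₂(1/25)]
  = 0.0565 + 0.1858 = 0.2423 bits

Marginal of Y (column sums):
  P(Y=0) = 2/5 + 1/50 = 21/50
  P(Y=1) = 14/25 + 1/50 = 29/50
H(X|Y) = Σ_y P(y)·H(X|Y=y):
  Y=0: P(Y=0) = 21/50, P(X|Y=0) = (20/21, 1/21) → H(X|Y=0) = 0.2762
  Y=1: P(Y=1) = 29/50, P(X|Y=1) = (28/29, 1/29) → H(X|Y=1) = 0.2164
H(X|Y) = (21/50)·0.2762 + (29/50)·0.2164 = 0.2415 bits

I(X;Y) = H(X) - H(X|Y) = 0.2423 - 0.2415 = 0.0008 bits

Cross-check via I(X;Y) = H(X) + H(Y) - H(X,Y): computing H(Y) from the column sums and H(X,Y) from the 4 cells in the same way gives H(Y) = 0.9815 bits and H(X,Y) = 1.2230 bits, so
I(X;Y) = 0.2423 + 0.9815 - 1.2230 = 0.0008 bits ✓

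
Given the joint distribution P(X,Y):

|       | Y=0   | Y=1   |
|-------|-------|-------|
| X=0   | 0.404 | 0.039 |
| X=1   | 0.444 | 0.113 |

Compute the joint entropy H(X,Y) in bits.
1.5863 bits

H(X,Y) = -Σ_{x,y} P(x,y) log₂ P(x,y). Per-cell terms -P(x,y)·log₂P(x,y):
  X=0: 0.52826, 0.18253
  X=1: 0.52009, 0.35545
Sum of the 4 terms: H(X,Y) = 1.5863 bits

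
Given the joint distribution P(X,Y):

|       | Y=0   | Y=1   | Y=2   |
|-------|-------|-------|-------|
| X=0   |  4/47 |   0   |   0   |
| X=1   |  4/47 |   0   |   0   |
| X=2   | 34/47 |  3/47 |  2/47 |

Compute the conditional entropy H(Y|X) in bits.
0.5617 bits

H(Y|X) = H(X,Y) - H(X)

H(X,Y) = -Σ_{x,y} P(x,y) log₂ P(x,y). Per-cell terms -P(x,y)·log₂P(x,y):
  X=0: 0.3025182, 0.0000000, 0.0000000
  X=1: 0.3025182, 0.0000000, 0.0000000
  X=2: 0.3379209, 0.2533804, 0.1938123
  (cells with P = 0 contribute 0)
Sum of the 9 terms: H(X,Y) = 1.390150 bits

Marginal of X (row sums):
  P(X=0) = 4/47 + 0 + 0 = 4/47
  P(X=1) = 4/47 + 0 + 0 = 4/47
  P(X=2) = 34/47 + 3/47 + 2/47 = 39/47
H(X) = -[(4/47)·log₂(4/47) + (4/47)·log₂(4/47) + (39/47)·log₂(39/47)]
  = 0.3025182 + 0.3025182 + 0.2233676 = 0.828404 bits

H(Y|X) = H(X,Y) - H(X) = 1.390150 - 0.828404 = 0.5617 bits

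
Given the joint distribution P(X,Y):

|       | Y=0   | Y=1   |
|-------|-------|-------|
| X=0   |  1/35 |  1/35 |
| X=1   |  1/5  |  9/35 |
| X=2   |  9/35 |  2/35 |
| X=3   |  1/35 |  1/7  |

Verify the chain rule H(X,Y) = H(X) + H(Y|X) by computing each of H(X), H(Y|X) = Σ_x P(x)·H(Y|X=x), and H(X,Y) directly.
H(X) = 1.7132 bits, H(Y|X) = 0.8355 bits, H(X,Y) = 2.5487 bits

Marginal of X (row sums):
  P(X=0) = 1/35 + 1/35 = 2/35
  P(X=1) = 1/5 + 9/35 = 16/35
  P(X=2) = 9/35 + 2/35 = 11/35
  P(X=3) = 1/35 + 1/7 = 6/35
H(X) = -[(2/35)·log₂(2/35) + (16/35)·log₂(16/35) + (11/35)·log₂(11/35) + (6/35)·log₂(6/35)]
  = 0.23596 + 0.51624 + 0.52481 + 0.43617 = 1.7132 bits

H(Y|X) = Σ_x P(x)·H(Y|X=x):
  X=0: P(X=0) = 2/35, P(Y|X=0) = (1/2, 1/2) → H(Y|X=0) = 1.00000
  X=1: P(X=1) = 16/35, P(Y|X=1) = (7/16, 9/16) → H(Y|X=1) = 0.98870
  X=2: P(X=2) = 11/35, P(Y|X=2) = (9/11, 2/11) → H(Y|X=2) = 0.68404
  X=3: P(X=3) = 6/35, P(Y|X=3) = (1/6, 5/6) → H(Y|X=3) = 0.65002
H(Y|X) = (2/35)·1.00000 + (16/35)·0.98870 + (11/35)·0.68404 + (6/35)·0.65002 = 0.8355 bits

H(X,Y) = -Σ_{x,y} P(x,y) log₂ P(x,y). Per-cell terms -P(x,y)·log₂P(x,y):
  X=0: 0.14655, 0.14655
  X=1: 0.46439, 0.50383
  X=2: 0.50383, 0.23596
  X=3: 0.14655, 0.40105
Sum of the 8 terms: H(X,Y) = 2.5487 bits

Chain rule check:
  H(X) + H(Y|X) = 1.7132 + 0.8355 = 2.5487 bits
  H(X,Y) = 2.5487 bits
✓ Chain rule verified.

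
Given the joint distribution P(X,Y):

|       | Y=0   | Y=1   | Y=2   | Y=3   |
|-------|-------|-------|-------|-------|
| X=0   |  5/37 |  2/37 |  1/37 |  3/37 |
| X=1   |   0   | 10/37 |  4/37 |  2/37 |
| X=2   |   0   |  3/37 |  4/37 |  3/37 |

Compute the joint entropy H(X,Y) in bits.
3.0718 bits

H(X,Y) = -Σ_{x,y} P(x,y) log₂ P(x,y). Per-cell terms -P(x,y)·log₂P(x,y):
  X=0: 0.3902, 0.2275, 0.1408, 0.2939
  X=1: 0.0000, 0.5101, 0.3470, 0.2275
  X=2: 0.0000, 0.2939, 0.3470, 0.2939
  (cells with P = 0 contribute 0)
Sum of the 12 terms: H(X,Y) = 3.0718 bits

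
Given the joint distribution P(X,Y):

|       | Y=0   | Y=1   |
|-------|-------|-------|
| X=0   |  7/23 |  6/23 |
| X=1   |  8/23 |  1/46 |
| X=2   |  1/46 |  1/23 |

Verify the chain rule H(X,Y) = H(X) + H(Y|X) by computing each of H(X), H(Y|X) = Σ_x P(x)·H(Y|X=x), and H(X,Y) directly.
H(X) = 1.2528 bits, H(Y|X) = 0.7420 bits, H(X,Y) = 1.9948 bits

Marginal of X (row sums):
  P(X=0) = 7/23 + 6/23 = 13/23
  P(X=1) = 8/23 + 1/46 = 17/46
  P(X=2) = 1/46 + 1/23 = 3/46
H(X) = -[(13/23)·log₂(13/23) + (17/46)·log₂(17/46) + (3/46)·log₂(3/46)]
  = 0.4652 + 0.5307 + 0.2569 = 1.2528 bits

H(Y|X) = Σ_x P(x)·H(Y|X=x):
  X=0: P(X=0) = 13/23, P(Y|X=0) = (7/13, 6/13) → H(Y|X=0) = 0.9957
  X=1: P(X=1) = 17/46, P(Y|X=1) = (16/17, 1/17) → H(Y|X=1) = 0.3228
  X=2: P(X=2) = 3/46, P(Y|X=2) = (1/3, 2/3) → H(Y|X=2) = 0.9183
H(Y|X) = (13/23)·0.9957 + (17/46)·0.3228 + (3/46)·0.9183 = 0.7420 bits

H(X,Y) = -Σ_{x,y} P(x,y) log₂ P(x,y). Per-cell terms -P(x,y)·log₂P(x,y):
  X=0: 0.5223, 0.5057
  X=1: 0.5299, 0.1201
  X=2: 0.1201, 0.1967
Sum of the 6 terms: H(X,Y) = 1.9948 bits

Chain rule check:
  H(X) + H(Y|X) = 1.2528 + 0.7420 = 1.9948 bits
  H(X,Y) = 1.9948 bits
✓ Chain rule verified.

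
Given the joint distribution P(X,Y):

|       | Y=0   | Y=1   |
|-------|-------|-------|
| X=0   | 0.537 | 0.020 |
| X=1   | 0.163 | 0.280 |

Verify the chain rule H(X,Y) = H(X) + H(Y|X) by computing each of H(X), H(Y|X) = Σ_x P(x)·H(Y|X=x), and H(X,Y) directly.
H(X) = 0.9906 bits, H(Y|X) = 0.5448 bits, H(X,Y) = 1.5354 bits

Marginal of X (row sums):
  P(X=0) = 0.537 + 0.020 = 0.557
  P(X=1) = 0.163 + 0.280 = 0.443
H(X) = -[0.557·log₂(0.557) + 0.443·log₂(0.443)]
  = 0.4702 + 0.5204 = 0.9906 bits

H(Y|X) = Σ_x P(x)·H(Y|X=x):
  X=0: P(X=0) = 0.557, P(Y|X=0) = (537/557, 20/557) → H(Y|X=0) = 0.2232
  X=1: P(X=1) = 0.443, P(Y|X=1) = (163/443, 280/443) → H(Y|X=1) = 0.9491
H(Y|X) = 0.557·0.2232 + 0.443·0.9491 = 0.5448 bits

H(X,Y) = -Σ_{x,y} P(x,y) log₂ P(x,y). Per-cell terms -P(x,y)·log₂P(x,y):
  X=0: 0.4817, 0.1129
  X=1: 0.4266, 0.5142
Sum of the 4 terms: H(X,Y) = 1.5354 bits

Chain rule check:
  H(X) + H(Y|X) = 0.9906 + 0.5448 = 1.5354 bits
  H(X,Y) = 1.5354 bits
✓ Chain rule verified.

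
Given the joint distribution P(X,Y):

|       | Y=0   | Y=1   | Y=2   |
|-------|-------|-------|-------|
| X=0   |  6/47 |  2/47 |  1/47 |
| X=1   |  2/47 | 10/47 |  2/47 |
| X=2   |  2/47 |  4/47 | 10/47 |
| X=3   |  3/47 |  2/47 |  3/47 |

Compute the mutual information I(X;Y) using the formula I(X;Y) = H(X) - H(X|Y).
0.2878 bits

I(X;Y) = H(X) - H(X|Y)

Marginal of X (row sums):
  P(X=0) = 6/47 + 2/47 + 1/47 = 9/47
  P(X=1) = 2/47 + 10/47 + 2/47 = 14/47
  P(X=2) = 2/47 + 4/47 + 10/47 = 16/47
  P(X=3) = 3/47 + 2/47 + 3/47 = 8/47
H(X) = -[(9/47)·log₂(9/47) + (14/47)·log₂(14/47) + (16/47)·log₂(16/47) + (8/47)·log₂(8/47)]
  = 0.4566 + 0.5205 + 0.5292 + 0.4348 = 1.9411 bits

Marginal of Y (column sums):
  P(Y=0) = 6/47 + 2/47 + 2/47 + 3/47 = 13/47
  P(Y=1) = 2/47 + 10/47 + 4/47 + 2/47 = 18/47
  P(Y=2) = 1/47 + 2/47 + 10/47 + 3/47 = 16/47
H(X|Y) = Σ_y P(y)·H(X|Y=y):
  Y=0: P(Y=0) = 13/47, P(X|Y=0) = (6/13, 2/13, 2/13, 3/13) → H(X|Y=0) = 1.8339
  Y=1: P(Y=1) = 18/47, P(X|Y=1) = (1/9, 5/9, 2/9, 1/9) → H(X|Y=1) = 1.6577
  Y=2: P(Y=2) = 16/47, P(X|Y=2) = (1/16, 1/8, 5/8, 3/16) → H(X|Y=2) = 1.5016
H(X|Y) = (13/47)·1.8339 + (18/47)·1.6577 + (16/47)·1.5016 = 1.6533 bits

I(X;Y) = H(X) - H(X|Y) = 1.9411 - 1.6533 = 0.2878 bits

Cross-check via I(X;Y) = H(X) + H(Y) - H(X,Y): computing H(Y) from the column sums and H(X,Y) from the 12 cells in the same way gives H(Y) = 1.5724 bits and H(X,Y) = 3.2257 bits, so
I(X;Y) = 1.9411 + 1.5724 - 3.2257 = 0.2878 bits ✓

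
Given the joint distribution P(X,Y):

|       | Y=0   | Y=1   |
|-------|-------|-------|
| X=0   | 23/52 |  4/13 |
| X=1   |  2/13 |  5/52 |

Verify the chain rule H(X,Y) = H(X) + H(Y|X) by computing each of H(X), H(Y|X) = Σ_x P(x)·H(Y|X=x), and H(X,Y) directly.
H(X) = 0.8113 bits, H(Y|X) = 0.9728 bits, H(X,Y) = 1.7841 bits

Marginal of X (row sums):
  P(X=0) = 23/52 + 4/13 = 3/4
  P(X=1) = 2/13 + 5/52 = 1/4
H(X) = -[(3/4)·log₂(3/4) + (1/4)·log₂(1/4)]
  = 0.31128 + 0.50000 = 0.8113 bits

H(Y|X) = Σ_x P(x)·H(Y|X=x):
  X=0: P(X=0) = 3/4, P(Y|X=0) = (23/39, 16/39) → H(Y|X=0) = 0.97663
  X=1: P(X=1) = 1/4, P(Y|X=1) = (8/13, 5/13) → H(Y|X=1) = 0.96124
H(Y|X) = (3/4)·0.97663 + (1/4)·0.96124 = 0.9728 bits

H(X,Y) = -Σ_{x,y} P(x,y) log₂ P(x,y). Per-cell terms -P(x,y)·log₂P(x,y):
  X=0: 0.52054, 0.52321
  X=1: 0.41545, 0.32486
Sum of the 4 terms: H(X,Y) = 1.7841 bits

Chain rule check:
  H(X) + H(Y|X) = 0.8113 + 0.9728 = 1.7841 bits
  H(X,Y) = 1.7841 bits
✓ Chain rule verified.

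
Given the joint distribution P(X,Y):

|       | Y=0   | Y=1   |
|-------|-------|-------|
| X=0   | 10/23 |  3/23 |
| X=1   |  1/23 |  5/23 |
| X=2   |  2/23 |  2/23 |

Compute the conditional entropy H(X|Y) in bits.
1.2061 bits

H(X|Y) = H(X,Y) - H(Y)

H(X,Y) = -Σ_{x,y} P(x,y) log₂ P(x,y). Per-cell terms -P(x,y)·log₂P(x,y):
  X=0: 0.522450, 0.383296
  X=1: 0.196677, 0.478616
  X=2: 0.306397, 0.306397
Sum of the 6 terms: H(X,Y) = 2.19383 bits

Marginal of Y (column sums):
  P(Y=0) = 10/23 + 1/23 + 2/23 = 13/23
  P(Y=1) = 3/23 + 5/23 + 2/23 = 10/23
H(Y) = -[(13/23)·log₂(13/23) + (10/23)·log₂(10/23)]
  = 0.465243 + 0.522450 = 0.98769 bits

H(X|Y) = H(X,Y) - H(Y) = 2.19383 - 0.98769 = 1.2061 bits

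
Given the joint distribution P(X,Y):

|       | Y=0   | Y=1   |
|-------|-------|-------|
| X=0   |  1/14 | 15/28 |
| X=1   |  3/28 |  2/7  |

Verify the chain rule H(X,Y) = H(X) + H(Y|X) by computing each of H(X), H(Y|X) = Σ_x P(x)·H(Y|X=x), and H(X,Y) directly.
H(X) = 0.9666 bits, H(Y|X) = 0.6494 bits, H(X,Y) = 1.6160 bits

Marginal of X (row sums):
  P(X=0) = 1/14 + 15/28 = 17/28
  P(X=1) = 3/28 + 2/7 = 11/28
H(X) = -[(17/28)·log₂(17/28) + (11/28)·log₂(11/28)]
  = 0.43708 + 0.52954 = 0.9666 bits

H(Y|X) = Σ_x P(x)·H(Y|X=x):
  X=0: P(X=0) = 17/28, P(Y|X=0) = (2/17, 15/17) → H(Y|X=0) = 0.52256
  X=1: P(X=1) = 11/28, P(Y|X=1) = (3/11, 8/11) → H(Y|X=1) = 0.84535
H(Y|X) = (17/28)·0.52256 + (11/28)·0.84535 = 0.6494 bits

H(X,Y) = -Σ_{x,y} P(x,y) log₂ P(x,y). Per-cell terms -P(x,y)·log₂P(x,y):
  X=0: 0.27195, 0.48239
  X=1: 0.34526, 0.51639
Sum of the 4 terms: H(X,Y) = 1.6160 bits

Chain rule check:
  H(X) + H(Y|X) = 0.9666 + 0.6494 = 1.6160 bits
  H(X,Y) = 1.6160 bits
✓ Chain rule verified.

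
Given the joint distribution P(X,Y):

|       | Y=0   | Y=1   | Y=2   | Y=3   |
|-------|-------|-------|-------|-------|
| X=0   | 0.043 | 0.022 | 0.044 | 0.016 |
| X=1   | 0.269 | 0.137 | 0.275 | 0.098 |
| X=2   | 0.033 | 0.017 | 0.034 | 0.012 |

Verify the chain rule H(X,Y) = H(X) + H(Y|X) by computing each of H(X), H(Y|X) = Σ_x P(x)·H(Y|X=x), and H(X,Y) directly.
H(X) = 0.9802 bits, H(Y|X) = 1.8777 bits, H(X,Y) = 2.8579 bits

Marginal of X (row sums):
  P(X=0) = 0.043 + 0.022 + 0.044 + 0.016 = 0.125
  P(X=1) = 0.269 + 0.137 + 0.275 + 0.098 = 0.779
  P(X=2) = 0.033 + 0.017 + 0.034 + 0.012 = 0.096
H(X) = -[0.125·log₂(0.125) + 0.779·log₂(0.779) + 0.096·log₂(0.096)]
  = 0.37500 + 0.28068 + 0.32456 = 0.9802 bits

H(Y|X) = Σ_x P(x)·H(Y|X=x):
  X=0: P(X=0) = 0.125, P(Y|X=0) = (43/125, 22/125, 44/125, 16/125) → H(Y|X=0) = 1.88057
  X=1: P(X=1) = 0.779, P(Y|X=1) = (269/779, 137/779, 275/779, 98/779) → H(Y|X=1) = 1.87724
  X=2: P(X=2) = 0.096, P(Y|X=2) = (11/32, 17/96, 17/48, 1/8) → H(Y|X=2) = 1.87720
H(Y|X) = 0.125·1.88057 + 0.779·1.87724 + 0.096·1.87720 = 1.8777 bits

H(X,Y) = -Σ_{x,y} P(x,y) log₂ P(x,y). Per-cell terms -P(x,y)·log₂P(x,y):
  X=0: 0.19520, 0.12114, 0.19828, 0.09545
  X=1: 0.50957, 0.39288, 0.51219, 0.32841
  X=2: 0.16241, 0.09993, 0.16586, 0.07657
Sum of the 12 terms: H(X,Y) = 2.8579 bits

Chain rule check:
  H(X) + H(Y|X) = 0.9802 + 1.8777 = 2.8579 bits
  H(X,Y) = 2.8579 bits
✓ Chain rule verified.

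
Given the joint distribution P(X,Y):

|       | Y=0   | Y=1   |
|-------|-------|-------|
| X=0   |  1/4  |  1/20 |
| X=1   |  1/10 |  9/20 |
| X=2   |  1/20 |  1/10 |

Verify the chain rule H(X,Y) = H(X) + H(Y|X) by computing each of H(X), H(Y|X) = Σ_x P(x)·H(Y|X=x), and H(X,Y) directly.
H(X) = 1.4060 bits, H(Y|X) = 0.7090 bits, H(X,Y) = 2.1150 bits

Marginal of X (row sums):
  P(X=0) = 1/4 + 1/20 = 3/10
  P(X=1) = 1/10 + 9/20 = 11/20
  P(X=2) = 1/20 + 1/10 = 3/20
H(X) = -[(3/10)·log₂(3/10) + (11/20)·log₂(11/20) + (3/20)·log₂(3/20)]
  = 0.52109 + 0.47437 + 0.41054 = 1.4060 bits

H(Y|X) = Σ_x P(x)·H(Y|X=x):
  X=0: P(X=0) = 3/10, P(Y|X=0) = (5/6, 1/6) → H(Y|X=0) = 0.65002
  X=1: P(X=1) = 11/20, P(Y|X=1) = (2/11, 9/11) → H(Y|X=1) = 0.68404
  X=2: P(X=2) = 3/20, P(Y|X=2) = (1/3, 2/3) → H(Y|X=2) = 0.91830
H(Y|X) = (3/10)·0.65002 + (11/20)·0.68404 + (3/20)·0.91830 = 0.7090 bits

H(X,Y) = -Σ_{x,y} P(x,y) log₂ P(x,y). Per-cell terms -P(x,y)·log₂P(x,y):
  X=0: 0.50000, 0.21610
  X=1: 0.33219, 0.51840
  X=2: 0.21610, 0.33219
Sum of the 6 terms: H(X,Y) = 2.1150 bits

Chain rule check:
  H(X) + H(Y|X) = 1.4060 + 0.7090 = 2.1150 bits
  H(X,Y) = 2.1150 bits
✓ Chain rule verified.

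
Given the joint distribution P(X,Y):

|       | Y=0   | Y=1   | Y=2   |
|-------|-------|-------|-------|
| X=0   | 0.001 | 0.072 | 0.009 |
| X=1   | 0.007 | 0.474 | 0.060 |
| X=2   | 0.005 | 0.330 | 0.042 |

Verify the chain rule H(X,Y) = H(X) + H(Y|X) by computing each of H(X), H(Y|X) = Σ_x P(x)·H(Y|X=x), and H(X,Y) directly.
H(X) = 1.3059 bits, H(Y|X) = 0.6008 bits, H(X,Y) = 1.9067 bits

Marginal of X (row sums):
  P(X=0) = 0.001 + 0.072 + 0.009 = 0.082
  P(X=1) = 0.007 + 0.474 + 0.060 = 0.541
  P(X=2) = 0.005 + 0.330 + 0.042 = 0.377
H(X) = -[0.082·log₂(0.082) + 0.541·log₂(0.541) + 0.377·log₂(0.377)]
  = 0.295875 + 0.479488 + 0.530576 = 1.3059 bits

H(Y|X) = Σ_x P(x)·H(Y|X=x):
  X=0: P(X=0) = 0.082, P(Y|X=0) = (1/82, 36/41, 9/82) → H(Y|X=0) = 0.592138
  X=1: P(X=1) = 0.541, P(Y|X=1) = (7/541, 474/541, 60/541) → H(Y|X=1) = 0.600133
  X=2: P(X=2) = 0.377, P(Y|X=2) = (5/377, 330/377, 42/377) → H(Y|X=2) = 0.603584
H(Y|X) = 0.082·0.592138 + 0.541·0.600133 + 0.377·0.603584 = 0.6008 bits

H(X,Y) = -Σ_{x,y} P(x,y) log₂ P(x,y). Per-cell terms -P(x,y)·log₂P(x,y):
  X=0: 0.009966, 0.273302, 0.061163
  X=1: 0.050109, 0.510517, 0.243534
  X=2: 0.038219, 0.527822, 0.192086
Sum of the 9 terms: H(X,Y) = 1.9067 bits

Chain rule check:
  H(X) + H(Y|X) = 1.3059 + 0.6008 = 1.9067 bits
  H(X,Y) = 1.9067 bits
✓ Chain rule verified.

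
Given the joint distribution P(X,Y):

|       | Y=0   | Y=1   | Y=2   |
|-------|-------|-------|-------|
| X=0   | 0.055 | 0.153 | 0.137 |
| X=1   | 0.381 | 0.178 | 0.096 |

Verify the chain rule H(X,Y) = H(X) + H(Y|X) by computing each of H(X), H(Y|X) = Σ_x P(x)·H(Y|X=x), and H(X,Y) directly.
H(X) = 0.9295 bits, H(Y|X) = 1.4061 bits, H(X,Y) = 2.3356 bits

Marginal of X (row sums):
  P(X=0) = 0.055 + 0.153 + 0.137 = 0.345
  P(X=1) = 0.381 + 0.178 + 0.096 = 0.655
H(X) = -[0.345·log₂(0.345) + 0.655·log₂(0.655)]
  = 0.5297 + 0.3998 = 0.9295 bits

H(Y|X) = Σ_x P(x)·H(Y|X=x):
  X=0: P(X=0) = 0.345, P(Y|X=0) = (11/69, 51/115, 137/345) → H(Y|X=0) = 1.4717
  X=1: P(X=1) = 0.655, P(Y|X=1) = (381/655, 178/655, 96/655) → H(Y|X=1) = 1.3715
H(Y|X) = 0.345·1.4717 + 0.655·1.3715 = 1.4061 bits

H(X,Y) = -Σ_{x,y} P(x,y) log₂ P(x,y). Per-cell terms -P(x,y)·log₂P(x,y):
  X=0: 0.2301, 0.4144, 0.3929
  X=1: 0.5304, 0.4432, 0.3246
Sum of the 6 terms: H(X,Y) = 2.3356 bits

Chain rule check:
  H(X) + H(Y|X) = 0.9295 + 1.4061 = 2.3356 bits
  H(X,Y) = 2.3356 bits
✓ Chain rule verified.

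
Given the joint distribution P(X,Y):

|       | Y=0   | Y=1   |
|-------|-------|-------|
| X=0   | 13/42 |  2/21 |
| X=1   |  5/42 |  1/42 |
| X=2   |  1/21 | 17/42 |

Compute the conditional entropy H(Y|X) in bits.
0.6311 bits

H(Y|X) = H(X,Y) - H(X)

H(X,Y) = -Σ_{x,y} P(x,y) log₂ P(x,y). Per-cell terms -P(x,y)·log₂P(x,y):
  X=0: 0.52368, 0.32308
  X=1: 0.36552, 0.12839
  X=2: 0.20916, 0.52816
Sum of the 6 terms: H(X,Y) = 2.0780 bits

Marginal of X (row sums):
  P(X=0) = 13/42 + 2/21 = 17/42
  P(X=1) = 5/42 + 1/42 = 1/7
  P(X=2) = 1/21 + 17/42 = 19/42
H(X) = -[(17/42)·log₂(17/42) + (1/7)·log₂(1/7) + (19/42)·log₂(19/42)]
  = 0.52816 + 0.40105 + 0.51770 = 1.4469 bits

H(Y|X) = H(X,Y) - H(X) = 2.0780 - 1.4469 = 0.6311 bits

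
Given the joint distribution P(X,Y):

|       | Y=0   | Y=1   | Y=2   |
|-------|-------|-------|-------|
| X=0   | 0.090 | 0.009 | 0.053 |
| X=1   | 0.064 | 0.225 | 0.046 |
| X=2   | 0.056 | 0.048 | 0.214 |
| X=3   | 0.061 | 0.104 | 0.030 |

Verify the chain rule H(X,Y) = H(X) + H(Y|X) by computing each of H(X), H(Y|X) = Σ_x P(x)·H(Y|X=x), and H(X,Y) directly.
H(X) = 1.9272 bits, H(Y|X) = 1.2702 bits, H(X,Y) = 3.1974 bits

Marginal of X (row sums):
  P(X=0) = 0.090 + 0.009 + 0.053 = 0.152
  P(X=1) = 0.064 + 0.225 + 0.046 = 0.335
  P(X=2) = 0.056 + 0.048 + 0.214 = 0.318
  P(X=3) = 0.061 + 0.104 + 0.030 = 0.195
H(X) = -[0.152·log₂(0.152) + 0.335·log₂(0.335) + 0.318·log₂(0.318) + 0.195·log₂(0.195)]
  = 0.41311 + 0.52855 + 0.52562 + 0.45990 = 1.9272 bits

H(Y|X) = Σ_x P(x)·H(Y|X=x):
  X=0: P(X=0) = 0.152, P(Y|X=0) = (45/76, 9/152, 53/152) → H(Y|X=0) = 1.21914
  X=1: P(X=1) = 0.335, P(Y|X=1) = (64/335, 45/67, 46/335) → H(Y|X=1) = 1.23523
  X=2: P(X=2) = 0.318, P(Y|X=2) = (28/159, 8/53, 107/159) → H(Y|X=2) = 1.23752
  X=3: P(X=3) = 0.195, P(Y|X=3) = (61/195, 8/15, 2/13) → H(Y|X=3) = 1.42360
H(Y|X) = 0.152·1.21914 + 0.335·1.23523 + 0.318·1.23752 + 0.195·1.42360 = 1.2702 bits

H(X,Y) = -Σ_{x,y} P(x,y) log₂ P(x,y). Per-cell terms -P(x,y)·log₂P(x,y):
  X=0: 0.31265, 0.06116, 0.22461
  X=1: 0.25381, 0.48420, 0.20434
  X=2: 0.23287, 0.21028, 0.47600
  X=3: 0.24614, 0.33960, 0.15177
Sum of the 12 terms: H(X,Y) = 3.1974 bits

Chain rule check:
  H(X) + H(Y|X) = 1.9272 + 1.2702 = 3.1974 bits
  H(X,Y) = 3.1974 bits
✓ Chain rule verified.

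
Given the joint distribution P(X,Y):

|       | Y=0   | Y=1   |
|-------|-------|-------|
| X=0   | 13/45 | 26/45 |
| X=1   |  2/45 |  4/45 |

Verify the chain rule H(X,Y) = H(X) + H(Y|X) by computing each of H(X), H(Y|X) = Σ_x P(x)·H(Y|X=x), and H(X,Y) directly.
H(X) = 0.5665 bits, H(Y|X) = 0.9183 bits, H(X,Y) = 1.4848 bits

Marginal of X (row sums):
  P(X=0) = 13/45 + 26/45 = 13/15
  P(X=1) = 2/45 + 4/45 = 2/15
H(X) = -[(13/15)·log₂(13/15) + (2/15)·log₂(2/15)]
  = 0.1789 + 0.3876 = 0.5665 bits

H(Y|X) = Σ_x P(x)·H(Y|X=x):
  X=0: P(X=0) = 13/15, P(Y|X=0) = (1/3, 2/3) → H(Y|X=0) = 0.9183
  X=1: P(X=1) = 2/15, P(Y|X=1) = (1/3, 2/3) → H(Y|X=1) = 0.9183
H(Y|X) = (13/15)·0.9183 + (2/15)·0.9183 = 0.9183 bits

H(X,Y) = -Σ_{x,y} P(x,y) log₂ P(x,y). Per-cell terms -P(x,y)·log₂P(x,y):
  X=0: 0.5175, 0.4573
  X=1: 0.1996, 0.3104
Sum of the 4 terms: H(X,Y) = 1.4848 bits

Chain rule check:
  H(X) + H(Y|X) = 0.5665 + 0.9183 = 1.4848 bits
  H(X,Y) = 1.4848 bits
✓ Chain rule verified.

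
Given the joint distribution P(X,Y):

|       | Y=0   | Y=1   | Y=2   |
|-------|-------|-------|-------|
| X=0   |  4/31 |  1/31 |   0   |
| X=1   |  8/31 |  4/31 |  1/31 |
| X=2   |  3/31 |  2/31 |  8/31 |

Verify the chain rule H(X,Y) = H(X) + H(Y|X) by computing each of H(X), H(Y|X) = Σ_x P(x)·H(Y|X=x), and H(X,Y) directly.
H(X) = 1.4761 bits, H(Y|X) = 1.1957 bits, H(X,Y) = 2.6718 bits

Marginal of X (row sums):
  P(X=0) = 4/31 + 1/31 + 0 = 5/31
  P(X=1) = 8/31 + 4/31 + 1/31 = 13/31
  P(X=2) = 3/31 + 2/31 + 8/31 = 13/31
H(X) = -[(5/31)·log₂(5/31) + (13/31)·log₂(13/31) + (13/31)·log₂(13/31)]
  = 0.42456 + 0.52577 + 0.52577 = 1.4761 bits

H(Y|X) = Σ_x P(x)·H(Y|X=x):
  X=0: P(X=0) = 5/31, P(Y|X=0) = (4/5, 1/5, 0) → H(Y|X=0) = 0.72193
  X=1: P(X=1) = 13/31, P(Y|X=1) = (8/13, 4/13, 1/13) → H(Y|X=1) = 1.23890
  X=2: P(X=2) = 13/31, P(Y|X=2) = (3/13, 2/13, 8/13) → H(Y|X=2) = 1.33468
H(Y|X) = (5/31)·0.72193 + (13/31)·1.23890 + (13/31)·1.33468 = 1.1957 bits

H(X,Y) = -Σ_{x,y} P(x,y) log₂ P(x,y). Per-cell terms -P(x,y)·log₂P(x,y):
  X=0: 0.38119, 0.15981, 0.00000
  X=1: 0.50431, 0.38119, 0.15981
  X=2: 0.32605, 0.25511, 0.50431
  (cells with P = 0 contribute 0)
Sum of the 9 terms: H(X,Y) = 2.6718 bits

Chain rule check:
  H(X) + H(Y|X) = 1.4761 + 1.1957 = 2.6718 bits
  H(X,Y) = 2.6718 bits
✓ Chain rule verified.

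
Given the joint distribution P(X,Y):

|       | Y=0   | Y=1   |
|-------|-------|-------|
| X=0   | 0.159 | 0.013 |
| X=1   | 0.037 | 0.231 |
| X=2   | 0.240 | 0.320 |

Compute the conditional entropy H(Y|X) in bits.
0.7734 bits

H(Y|X) = H(X,Y) - H(X)

H(X,Y) = -Σ_{x,y} P(x,y) log₂ P(x,y). Per-cell terms -P(x,y)·log₂P(x,y):
  X=0: 0.4218113, 0.0814495
  X=1: 0.1759842, 0.4883421
  X=2: 0.4941345, 0.5260340
Sum of the 6 terms: H(X,Y) = 2.187756 bits

Marginal of X (row sums):
  P(X=0) = 0.159 + 0.013 = 0.172
  P(X=1) = 0.037 + 0.231 = 0.268
  P(X=2) = 0.240 + 0.320 = 0.560
H(X) = -[0.172·log₂(0.172) + 0.268·log₂(0.268) + 0.560·log₂(0.560)]
  = 0.4367974 + 0.5091183 + 0.4684407 = 1.414356 bits

H(Y|X) = H(X,Y) - H(X) = 2.187756 - 1.414356 = 0.7734 bits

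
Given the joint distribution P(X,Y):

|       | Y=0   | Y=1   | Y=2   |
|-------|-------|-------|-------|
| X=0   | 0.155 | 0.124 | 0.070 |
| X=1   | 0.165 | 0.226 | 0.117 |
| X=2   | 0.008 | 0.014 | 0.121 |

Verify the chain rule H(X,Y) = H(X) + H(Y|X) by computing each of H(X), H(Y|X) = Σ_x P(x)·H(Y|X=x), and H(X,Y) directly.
H(X) = 1.4276 bits, H(Y|X) = 1.4179 bits, H(X,Y) = 2.8455 bits

Marginal of X (row sums):
  P(X=0) = 0.155 + 0.124 + 0.070 = 0.349
  P(X=1) = 0.165 + 0.226 + 0.117 = 0.508
  P(X=2) = 0.008 + 0.014 + 0.121 = 0.143
H(X) = -[0.349·log₂(0.349) + 0.508·log₂(0.508) + 0.143·log₂(0.143)]
  = 0.5300 + 0.4964 + 0.4012 = 1.4276 bits

H(Y|X) = Σ_x P(x)·H(Y|X=x):
  X=0: P(X=0) = 0.349, P(Y|X=0) = (155/349, 124/349, 70/349) → H(Y|X=0) = 1.5154
  X=1: P(X=1) = 0.508, P(Y|X=1) = (165/508, 113/254, 117/508) → H(Y|X=1) = 1.5347
  X=2: P(X=2) = 0.143, P(Y|X=2) = (8/143, 14/143, 11/13) → H(Y|X=2) = 0.7649
H(Y|X) = 0.349·1.5154 + 0.508·1.5347 + 0.143·0.7649 = 1.4179 bits

H(X,Y) = -Σ_{x,y} P(x,y) log₂ P(x,y). Per-cell terms -P(x,y)·log₂P(x,y):
  X=0: 0.4169, 0.3734, 0.2686
  X=1: 0.4289, 0.4849, 0.3622
  X=2: 0.0557, 0.0862, 0.3687
Sum of the 9 terms: H(X,Y) = 2.8455 bits

Chain rule check:
  H(X) + H(Y|X) = 1.4276 + 1.4179 = 2.8455 bits
  H(X,Y) = 2.8455 bits
✓ Chain rule verified.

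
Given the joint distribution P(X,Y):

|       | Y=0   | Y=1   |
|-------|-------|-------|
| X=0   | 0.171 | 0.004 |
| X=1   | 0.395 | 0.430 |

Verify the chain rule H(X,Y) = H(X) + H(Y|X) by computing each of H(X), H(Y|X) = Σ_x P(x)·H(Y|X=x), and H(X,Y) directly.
H(X) = 0.6690 bits, H(Y|X) = 0.8514 bits, H(X,Y) = 1.5205 bits

Marginal of X (row sums):
  P(X=0) = 0.171 + 0.004 = 0.175
  P(X=1) = 0.395 + 0.430 = 0.825
H(X) = -[0.175·log₂(0.175) + 0.825·log₂(0.825)]
  = 0.440050 + 0.228966 = 0.6690 bits

H(Y|X) = Σ_x P(x)·H(Y|X=x):
  X=0: P(X=0) = 0.175, P(Y|X=0) = (171/175, 4/175) → H(Y|X=0) = 0.157195
  X=1: P(X=1) = 0.825, P(Y|X=1) = (79/165, 86/165) → H(Y|X=1) = 0.998701
H(Y|X) = 0.175·0.157195 + 0.825·0.998701 = 0.8514 bits

H(X,Y) = -Σ_{x,y} P(x,y) log₂ P(x,y). Per-cell terms -P(x,y)·log₂P(x,y):
  X=0: 0.435696, 0.031863
  X=1: 0.529330, 0.523564
Sum of the 4 terms: H(X,Y) = 1.5205 bits

Chain rule check:
  H(X) + H(Y|X) = 0.6690 + 0.8514 = 1.5204 bits
  H(X,Y) = 1.5205 bits
✓ Chain rule verified (Δ = 0.0001 is 4-dp rounding noise: each of the three values was rounded independently).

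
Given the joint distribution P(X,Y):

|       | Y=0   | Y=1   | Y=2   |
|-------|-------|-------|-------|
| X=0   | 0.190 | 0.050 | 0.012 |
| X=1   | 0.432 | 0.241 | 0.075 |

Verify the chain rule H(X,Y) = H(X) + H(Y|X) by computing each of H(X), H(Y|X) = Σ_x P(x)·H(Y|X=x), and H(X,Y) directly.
H(X) = 0.8144 bits, H(Y|X) = 1.2316 bits, H(X,Y) = 2.0460 bits

Marginal of X (row sums):
  P(X=0) = 0.190 + 0.050 + 0.012 = 0.252
  P(X=1) = 0.432 + 0.241 + 0.075 = 0.748
H(X) = -[0.252·log₂(0.252) + 0.748·log₂(0.748)]
  = 0.5011 + 0.3133 = 0.8144 bits

H(Y|X) = Σ_x P(x)·H(Y|X=x):
  X=0: P(X=0) = 0.252, P(Y|X=0) = (95/126, 25/126, 1/21) → H(Y|X=0) = 0.9793
  X=1: P(X=1) = 0.748, P(Y|X=1) = (108/187, 241/748, 75/748) → H(Y|X=1) = 1.3166
H(Y|X) = 0.252·0.9793 + 0.748·1.3166 = 1.2316 bits

H(X,Y) = -Σ_{x,y} P(x,y) log₂ P(x,y). Per-cell terms -P(x,y)·log₂P(x,y):
  X=0: 0.4552, 0.2161, 0.0766
  X=1: 0.5231, 0.4947, 0.2803
Sum of the 6 terms: H(X,Y) = 2.0460 bits

Chain rule check:
  H(X) + H(Y|X) = 0.8144 + 1.2316 = 2.0460 bits
  H(X,Y) = 2.0460 bits
✓ Chain rule verified.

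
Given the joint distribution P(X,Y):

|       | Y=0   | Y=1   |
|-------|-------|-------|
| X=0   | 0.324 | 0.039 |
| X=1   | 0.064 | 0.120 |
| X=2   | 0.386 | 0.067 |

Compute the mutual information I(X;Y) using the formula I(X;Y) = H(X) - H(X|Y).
0.1469 bits

I(X;Y) = H(X) - H(X|Y)

Marginal of X (row sums):
  P(X=0) = 0.324 + 0.039 = 0.363
  P(X=1) = 0.064 + 0.120 = 0.184
  P(X=2) = 0.386 + 0.067 = 0.453
H(X) = -[0.363·log₂(0.363) + 0.184·log₂(0.184) + 0.453·log₂(0.453)]
  = 0.53069 + 0.44937 + 0.51751 = 1.49757 bits

Marginal of Y (column sums):
  P(Y=0) = 0.324 + 0.064 + 0.386 = 0.774
  P(Y=1) = 0.039 + 0.120 + 0.067 = 0.226
H(X|Y) = Σ_y P(y)·H(X|Y=y):
  Y=0: P(Y=0) = 0.774, P(X|Y=0) = (18/43, 32/387, 193/387) → H(X|Y=0) = 1.32384
  Y=1: P(Y=1) = 0.226, P(X|Y=1) = (39/226, 60/113, 67/226) → H(X|Y=1) = 1.44237
H(X|Y) = 0.774·1.32384 + 0.226·1.44237 = 1.35063 bits

I(X;Y) = H(X) - H(X|Y) = 1.49757 - 1.35063 = 0.1469 bits

Cross-check via I(X;Y) = H(X) + H(Y) - H(X,Y): computing H(Y) from the column sums and H(X,Y) from the 6 cells in the same way gives H(Y) = 0.77097 bits and H(X,Y) = 2.12160 bits, so
I(X;Y) = 1.49757 + 0.77097 - 2.12160 = 0.1469 bits ✓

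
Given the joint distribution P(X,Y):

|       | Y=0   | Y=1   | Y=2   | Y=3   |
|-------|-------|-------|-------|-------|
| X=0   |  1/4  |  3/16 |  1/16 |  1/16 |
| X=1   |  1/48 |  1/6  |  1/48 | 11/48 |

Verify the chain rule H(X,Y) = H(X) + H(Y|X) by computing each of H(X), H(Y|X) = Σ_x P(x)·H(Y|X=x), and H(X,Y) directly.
H(X) = 0.9887 bits, H(Y|X) = 1.6148 bits, H(X,Y) = 2.6035 bits

Marginal of X (row sums):
  P(X=0) = 1/4 + 3/16 + 1/16 + 1/16 = 9/16
  P(X=1) = 1/48 + 1/6 + 1/48 + 11/48 = 7/16
H(X) = -[(9/16)·log₂(9/16) + (7/16)·log₂(7/16)]
  = 0.4669 + 0.5218 = 0.9887 bits

H(Y|X) = Σ_x P(x)·H(Y|X=x):
  X=0: P(X=0) = 9/16, P(Y|X=0) = (4/9, 1/3, 1/9, 1/9) → H(Y|X=0) = 1.7527
  X=1: P(X=1) = 7/16, P(Y|X=1) = (1/21, 8/21, 1/21, 11/21) → H(Y|X=1) = 1.4374
H(Y|X) = (9/16)·1.7527 + (7/16)·1.4374 = 1.6148 bits

H(X,Y) = -Σ_{x,y} P(x,y) log₂ P(x,y). Per-cell terms -P(x,y)·log₂P(x,y):
  X=0: 0.5000, 0.4528, 0.2500, 0.2500
  X=1: 0.1164, 0.4308, 0.1164, 0.4871
Sum of the 8 terms: H(X,Y) = 2.6035 bits

Chain rule check:
  H(X) + H(Y|X) = 0.9887 + 1.6148 = 2.6035 bits
  H(X,Y) = 2.6035 bits
✓ Chain rule verified.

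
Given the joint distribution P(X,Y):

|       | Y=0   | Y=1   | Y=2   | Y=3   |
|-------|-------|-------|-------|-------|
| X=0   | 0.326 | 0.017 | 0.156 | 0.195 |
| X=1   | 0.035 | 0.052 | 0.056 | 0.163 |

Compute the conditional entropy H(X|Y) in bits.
0.7539 bits

H(X|Y) = H(X,Y) - H(Y)

H(X,Y) = -Σ_{x,y} P(x,y) log₂ P(x,y). Per-cell terms -P(x,y)·log₂P(x,y):
  X=0: 0.52716, 0.09993, 0.41814, 0.45990
  X=1: 0.16928, 0.22180, 0.23287, 0.42658
Sum of the 8 terms: H(X,Y) = 2.5557 bits

Marginal of Y (column sums):
  P(Y=0) = 0.326 + 0.035 = 0.361
  P(Y=1) = 0.017 + 0.052 = 0.069
  P(Y=2) = 0.156 + 0.056 = 0.212
  P(Y=3) = 0.195 + 0.163 = 0.358
H(Y) = -[0.361·log₂(0.361) + 0.069·log₂(0.069) + 0.212·log₂(0.212) + 0.358·log₂(0.358)]
  = 0.53064 + 0.26615 + 0.47443 + 0.53054 = 1.8018 bits

H(X|Y) = H(X,Y) - H(Y) = 2.5557 - 1.8018 = 0.7539 bits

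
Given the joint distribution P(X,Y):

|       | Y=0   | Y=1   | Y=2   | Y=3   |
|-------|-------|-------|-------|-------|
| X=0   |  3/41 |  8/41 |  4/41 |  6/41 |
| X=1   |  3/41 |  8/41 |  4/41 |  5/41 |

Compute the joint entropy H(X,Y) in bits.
2.9032 bits

H(X,Y) = -Σ_{x,y} P(x,y) log₂ P(x,y). Per-cell terms -P(x,y)·log₂P(x,y):
  X=0: 0.27604, 0.46001, 0.32757, 0.40574
  X=1: 0.27604, 0.46001, 0.32757, 0.37020
Sum of the 8 terms: H(X,Y) = 2.9032 bits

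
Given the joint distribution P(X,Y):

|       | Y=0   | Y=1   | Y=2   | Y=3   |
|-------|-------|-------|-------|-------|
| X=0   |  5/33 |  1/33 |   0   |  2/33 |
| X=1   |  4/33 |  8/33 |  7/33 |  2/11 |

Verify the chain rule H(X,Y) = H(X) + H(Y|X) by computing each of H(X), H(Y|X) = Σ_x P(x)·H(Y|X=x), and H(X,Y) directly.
H(X) = 0.7990 bits, H(Y|X) = 1.7977 bits, H(X,Y) = 2.5968 bits

Marginal of X (row sums):
  P(X=0) = 5/33 + 1/33 + 0 + 2/33 = 8/33
  P(X=1) = 4/33 + 8/33 + 7/33 + 2/11 = 25/33
H(X) = -[(8/33)·log₂(8/33) + (25/33)·log₂(25/33)]
  = 0.4956 + 0.3034 = 0.7990 bits

H(Y|X) = Σ_x P(x)·H(Y|X=x):
  X=0: P(X=0) = 8/33, P(Y|X=0) = (5/8, 1/8, 0, 1/4) → H(Y|X=0) = 1.2988
  X=1: P(X=1) = 25/33, P(Y|X=1) = (4/25, 8/25, 7/25, 6/25) → H(Y|X=1) = 1.9574
H(Y|X) = (8/33)·1.2988 + (25/33)·1.9574 = 1.7977 bits

H(X,Y) = -Σ_{x,y} P(x,y) log₂ P(x,y). Per-cell terms -P(x,y)·log₂P(x,y):
  X=0: 0.4125, 0.1529, 0.0000, 0.2451
  X=1: 0.3690, 0.4956, 0.4745, 0.4472
  (cells with P = 0 contribute 0)
Sum of the 8 terms: H(X,Y) = 2.5968 bits

Chain rule check:
  H(X) + H(Y|X) = 0.7990 + 1.7977 = 2.5967 bits
  H(X,Y) = 2.5968 bits
✓ Chain rule verified (Δ = 0.0001 is 4-dp rounding noise: each of the three values was rounded independently).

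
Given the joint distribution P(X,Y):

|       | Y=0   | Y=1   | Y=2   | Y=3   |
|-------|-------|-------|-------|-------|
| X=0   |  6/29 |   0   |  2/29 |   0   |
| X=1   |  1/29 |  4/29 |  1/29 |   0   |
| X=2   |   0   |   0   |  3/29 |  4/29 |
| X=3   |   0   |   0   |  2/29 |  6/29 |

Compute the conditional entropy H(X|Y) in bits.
1.0033 bits

H(X|Y) = H(X,Y) - H(Y)

H(X,Y) = -Σ_{x,y} P(x,y) log₂ P(x,y). Per-cell terms -P(x,y)·log₂P(x,y):
  X=0: 0.47028, 0.00000, 0.26607, 0.00000
  X=1: 0.16752, 0.39420, 0.16752, 0.00000
  X=2: 0.00000, 0.00000, 0.33859, 0.39420
  X=3: 0.00000, 0.00000, 0.26607, 0.47028
  (cells with P = 0 contribute 0)
Sum of the 16 terms: H(X,Y) = 2.9347 bits

Marginal of Y (column sums):
  P(Y=0) = 6/29 + 1/29 + 0 + 0 = 7/29
  P(Y=1) = 0 + 4/29 + 0 + 0 = 4/29
  P(Y=2) = 2/29 + 1/29 + 3/29 + 2/29 = 8/29
  P(Y=3) = 0 + 0 + 4/29 + 6/29 = 10/29
H(Y) = -[(7/29)·log₂(7/29) + (4/29)·log₂(4/29) + (8/29)·log₂(8/29) + (10/29)·log₂(10/29)]
  = 0.49498 + 0.39420 + 0.51255 + 0.52967 = 1.9314 bits

H(X|Y) = H(X,Y) - H(Y) = 2.9347 - 1.9314 = 1.0033 bits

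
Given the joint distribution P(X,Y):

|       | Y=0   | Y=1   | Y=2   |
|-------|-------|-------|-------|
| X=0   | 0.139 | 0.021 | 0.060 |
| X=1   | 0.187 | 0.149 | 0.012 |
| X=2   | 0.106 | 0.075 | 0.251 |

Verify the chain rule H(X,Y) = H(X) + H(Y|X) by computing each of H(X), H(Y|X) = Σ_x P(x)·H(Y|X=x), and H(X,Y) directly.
H(X) = 1.5336 bits, H(Y|X) = 1.2848 bits, H(X,Y) = 2.8185 bits

Marginal of X (row sums):
  P(X=0) = 0.139 + 0.021 + 0.060 = 0.220
  P(X=1) = 0.187 + 0.149 + 0.012 = 0.348
  P(X=2) = 0.106 + 0.075 + 0.251 = 0.432
H(X) = -[0.220·log₂(0.220) + 0.348·log₂(0.348) + 0.432·log₂(0.432)]
  = 0.48057 + 0.52995 + 0.52311 = 1.5336 bits

H(Y|X) = Σ_x P(x)·H(Y|X=x):
  X=0: P(X=0) = 0.220, P(Y|X=0) = (139/220, 21/220, 3/11) → H(Y|X=0) = 1.25325
  X=1: P(X=1) = 0.348, P(Y|X=1) = (187/348, 149/348, 1/29) → H(Y|X=1) = 1.17299
  X=2: P(X=2) = 0.432, P(Y|X=2) = (53/216, 25/144, 251/432) → H(Y|X=2) = 1.39105
H(Y|X) = 0.220·1.25325 + 0.348·1.17299 + 0.432·1.39105 = 1.2848 bits

H(X,Y) = -Σ_{x,y} P(x,y) log₂ P(x,y). Per-cell terms -P(x,y)·log₂P(x,y):
  X=0: 0.39571, 0.11704, 0.24353
  X=1: 0.45233, 0.40925, 0.07657
  X=2: 0.34321, 0.28027, 0.50055
Sum of the 9 terms: H(X,Y) = 2.8185 bits

Chain rule check:
  H(X) + H(Y|X) = 1.5336 + 1.2848 = 2.8184 bits
  H(X,Y) = 2.8185 bits
✓ Chain rule verified (Δ = 0.0001 is 4-dp rounding noise: each of the three values was rounded independently).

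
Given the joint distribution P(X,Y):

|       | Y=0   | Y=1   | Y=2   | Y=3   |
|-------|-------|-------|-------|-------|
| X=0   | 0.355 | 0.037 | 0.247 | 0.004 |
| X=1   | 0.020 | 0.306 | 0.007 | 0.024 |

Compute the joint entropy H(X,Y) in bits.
2.0515 bits

H(X,Y) = -Σ_{x,y} P(x,y) log₂ P(x,y). Per-cell terms -P(x,y)·log₂P(x,y):
  X=0: 0.5304, 0.1760, 0.4983, 0.0319
  X=1: 0.1129, 0.5228, 0.0501, 0.1291
Sum of the 8 terms: H(X,Y) = 2.0515 bits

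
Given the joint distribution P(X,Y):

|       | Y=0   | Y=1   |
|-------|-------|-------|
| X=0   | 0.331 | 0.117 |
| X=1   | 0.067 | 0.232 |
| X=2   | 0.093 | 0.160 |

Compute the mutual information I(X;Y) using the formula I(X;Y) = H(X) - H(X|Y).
0.1591 bits

I(X;Y) = H(X) - H(X|Y)

Marginal of X (row sums):
  P(X=0) = 0.331 + 0.117 = 0.448
  P(X=1) = 0.067 + 0.232 = 0.299
  P(X=2) = 0.093 + 0.160 = 0.253
H(X) = -[0.448·log₂(0.448) + 0.299·log₂(0.299) + 0.253·log₂(0.253)]
  = 0.51898 + 0.52079 + 0.50165 = 1.54142 bits

Marginal of Y (column sums):
  P(Y=0) = 0.331 + 0.067 + 0.093 = 0.491
  P(Y=1) = 0.117 + 0.232 + 0.160 = 0.509
H(X|Y) = Σ_y P(y)·H(X|Y=y):
  Y=0: P(Y=0) = 0.491, P(X|Y=0) = (331/491, 67/491, 93/491) → H(X|Y=0) = 1.23028
  Y=1: P(Y=1) = 0.509, P(X|Y=1) = (117/509, 232/509, 160/509) → H(X|Y=1) = 1.52906
H(X|Y) = 0.491·1.23028 + 0.509·1.52906 = 1.38236 bits

I(X;Y) = H(X) - H(X|Y) = 1.54142 - 1.38236 = 0.1591 bits

Cross-check via I(X;Y) = H(X) + H(Y) - H(X,Y): computing H(Y) from the column sums and H(X,Y) from the 6 cells in the same way gives H(Y) = 0.99977 bits and H(X,Y) = 2.38212 bits, so
I(X;Y) = 1.54142 + 0.99977 - 2.38212 = 0.1591 bits ✓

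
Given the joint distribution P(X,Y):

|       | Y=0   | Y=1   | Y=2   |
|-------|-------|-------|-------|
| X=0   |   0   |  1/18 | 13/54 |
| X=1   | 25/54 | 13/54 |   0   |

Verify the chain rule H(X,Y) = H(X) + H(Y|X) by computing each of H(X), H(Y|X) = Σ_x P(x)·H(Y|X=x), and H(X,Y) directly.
H(X) = 0.8767 bits, H(Y|X) = 0.8585 bits, H(X,Y) = 1.7352 bits

Marginal of X (row sums):
  P(X=0) = 0 + 1/18 + 13/54 = 8/27
  P(X=1) = 25/54 + 13/54 + 0 = 19/27
H(X) = -[(8/27)·log₂(8/27) + (19/27)·log₂(19/27)]
  = 0.51997 + 0.35675 = 0.8767 bits

H(Y|X) = Σ_x P(x)·H(Y|X=x):
  X=0: P(X=0) = 8/27, P(Y|X=0) = (0, 3/16, 13/16) → H(Y|X=0) = 0.69621
  X=1: P(X=1) = 19/27, P(Y|X=1) = (25/38, 13/38, 0) → H(Y|X=1) = 0.92682
H(Y|X) = (8/27)·0.69621 + (19/27)·0.92682 = 0.8585 bits

H(X,Y) = -Σ_{x,y} P(x,y) log₂ P(x,y). Per-cell terms -P(x,y)·log₂P(x,y):
  X=0: 0.00000, 0.23166, 0.49459
  X=1: 0.51437, 0.49459, 0.00000
  (cells with P = 0 contribute 0)
Sum of the 6 terms: H(X,Y) = 1.7352 bits

Chain rule check:
  H(X) + H(Y|X) = 0.8767 + 0.8585 = 1.7352 bits
  H(X,Y) = 1.7352 bits
✓ Chain rule verified.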